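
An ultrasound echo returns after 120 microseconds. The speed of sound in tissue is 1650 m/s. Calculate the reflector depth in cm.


depth = c * t / 2
t = 120 us = 1.2000e-04 s
depth = 1650 * 1.2000e-04 / 2
depth = 0.099 m = 9.9 cm


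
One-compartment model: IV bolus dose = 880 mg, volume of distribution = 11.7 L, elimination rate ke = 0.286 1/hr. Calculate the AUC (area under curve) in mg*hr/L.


C0 = Dose/Vd = 880/11.7 = 75.2137 mg/L
AUC = C0/ke = 75.2137/0.286
AUC = 263 mg*hr/L


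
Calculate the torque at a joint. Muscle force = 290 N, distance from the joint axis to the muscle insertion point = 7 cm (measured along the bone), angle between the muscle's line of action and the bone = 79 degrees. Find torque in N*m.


Torque = F * d * sin(theta)   (moment arm = d*sin(theta))
d = 7 cm = 0.07 m
Torque = 290 * 0.07 * sin(79)
Torque = 19.93 N*m


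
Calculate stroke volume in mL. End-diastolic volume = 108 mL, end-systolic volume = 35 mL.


SV = EDV - ESV
SV = 108 - 35
SV = 73 mL


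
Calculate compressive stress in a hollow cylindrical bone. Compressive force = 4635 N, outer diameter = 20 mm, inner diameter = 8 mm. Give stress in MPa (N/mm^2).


A = pi*(r_o^2 - r_i^2)
r_o = 10 mm, r_i = 4 mm
A = 263.894 mm^2
sigma = F/A = 4635 / 263.894
sigma = 17.56 MPa


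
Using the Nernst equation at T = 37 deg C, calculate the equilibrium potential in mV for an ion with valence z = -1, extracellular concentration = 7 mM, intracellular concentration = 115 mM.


E = (RT/(zF)) * ln(C_out/C_in)
T = 37 + 273.15 = 310.15 K
E = (8.314 * 310.15 / (-1 * 96485)) * ln(7/115)
E = 74.8 mV


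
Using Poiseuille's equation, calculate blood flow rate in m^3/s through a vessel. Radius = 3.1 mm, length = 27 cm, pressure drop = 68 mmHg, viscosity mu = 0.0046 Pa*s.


Q = pi*r^4*dP / (8*mu*L)
r = 0.0031 m, L = 0.27 m
dP = 68 mmHg = 9065.896 Pa
Q = 2.6473e-04 m^3/s


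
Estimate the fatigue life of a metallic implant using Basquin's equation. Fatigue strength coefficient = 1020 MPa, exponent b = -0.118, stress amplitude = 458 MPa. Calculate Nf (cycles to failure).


sigma_a = sigma_f' * (2Nf)^b
2Nf = (sigma_a/sigma_f')^(1/b)
2Nf = (458/1020)^(1/-0.118)
2Nf = 884.92035
Nf = 442.5


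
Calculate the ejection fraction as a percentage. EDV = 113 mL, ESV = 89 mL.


SV = EDV - ESV = 113 - 89 = 24 mL
EF = SV/EDV * 100 = 24/113 * 100
EF = 21.24%


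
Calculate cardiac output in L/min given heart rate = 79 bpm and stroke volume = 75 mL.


CO = HR * SV
CO = 79 * 75 / 1000
CO = 5.925 L/min


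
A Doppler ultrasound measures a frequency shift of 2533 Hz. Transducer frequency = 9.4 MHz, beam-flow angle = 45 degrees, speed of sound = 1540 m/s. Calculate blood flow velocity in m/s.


v = fd * c / (2 * f0 * cos(theta))
v = 2533 * 1540 / (2 * 9.4000e+06 * cos(45))
v = 0.2934 m/s


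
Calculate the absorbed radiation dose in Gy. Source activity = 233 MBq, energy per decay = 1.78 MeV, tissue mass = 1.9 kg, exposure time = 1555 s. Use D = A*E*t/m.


A = 233 MBq = 2.3300e+08 Bq
E = 1.78 MeV = 2.85156e-13 J
D = A*E*t/m = 2.3300e+08*2.85156e-13*1555/1.9
D = 0.05438 Gy


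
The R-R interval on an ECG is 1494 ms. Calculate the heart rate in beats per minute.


HR = 60 / RR_interval(s)
RR = 1494 ms = 1.494 s
HR = 60 / 1.494 = 40.16 bpm


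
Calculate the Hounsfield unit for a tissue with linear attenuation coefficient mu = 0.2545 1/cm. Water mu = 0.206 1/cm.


HU = ((mu_tissue - mu_water) / mu_water) * 1000
HU = ((0.2545 - 0.206) / 0.206) * 1000
HU = 235.4


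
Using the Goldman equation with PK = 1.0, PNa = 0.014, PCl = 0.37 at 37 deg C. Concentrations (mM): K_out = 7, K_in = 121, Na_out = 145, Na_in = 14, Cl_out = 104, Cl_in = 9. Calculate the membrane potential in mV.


Vm = (RT/F)*ln((PK*Ko + PNa*Nao + PCl*Cli)/(PK*Ki + PNa*Nai + PCl*Clo))
Numer = 12.36, Denom = 159.676
Vm = -68.38 mV


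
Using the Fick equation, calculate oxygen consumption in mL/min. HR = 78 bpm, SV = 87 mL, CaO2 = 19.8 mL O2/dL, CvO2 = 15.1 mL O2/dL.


CO = HR*SV = 78*87/1000 = 6.786 L/min
a-v O2 diff = 19.8 - 15.1 = 4.7 mL/dL
VO2 = CO * (CaO2-CvO2) * 10 dL/L
VO2 = 6.786 * 4.7 * 10
VO2 = 318.9 mL/min


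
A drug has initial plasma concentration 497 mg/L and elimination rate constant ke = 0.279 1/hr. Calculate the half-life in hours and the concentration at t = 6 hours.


t_half = ln(2) / ke = 0.693147 / 0.279 = 2.484 hr
C(t) = C0 * exp(-ke*t) = 497 * exp(-0.279*6)
C(6) = 93.19 mg/L


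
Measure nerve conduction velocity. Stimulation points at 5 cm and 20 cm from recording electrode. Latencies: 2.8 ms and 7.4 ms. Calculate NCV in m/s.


Distance = (20 - 5) / 100 = 0.15 m
dt = (7.4 - 2.8) / 1000 = 0.0046 s
NCV = dist / dt = 32.61 m/s


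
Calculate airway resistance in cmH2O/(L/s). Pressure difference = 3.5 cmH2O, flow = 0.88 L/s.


R = dP / flow
R = 3.5 / 0.88
R = 3.977 cmH2O/(L/s)


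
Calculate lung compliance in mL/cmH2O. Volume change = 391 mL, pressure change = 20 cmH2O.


C = dV / dP
C = 391 / 20
C = 19.55 mL/cmH2O


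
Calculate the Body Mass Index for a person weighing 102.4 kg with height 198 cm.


BMI = weight / height^2
height = 198 cm = 1.98 m
BMI = 102.4 / 1.98^2
BMI = 26.12 kg/m^2


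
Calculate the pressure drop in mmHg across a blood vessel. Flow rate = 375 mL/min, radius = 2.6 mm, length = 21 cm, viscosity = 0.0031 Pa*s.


dP = 8*mu*L*Q / (pi*r^4)
Q = 375 mL/min = 6.25e-06 m^3/s
dP = 226.729 Pa = 226.729 / 133.322 mmHg = 1.701 mmHg


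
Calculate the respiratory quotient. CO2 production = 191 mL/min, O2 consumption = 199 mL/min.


RQ = VCO2 / VO2
RQ = 191 / 199
RQ = 0.9598


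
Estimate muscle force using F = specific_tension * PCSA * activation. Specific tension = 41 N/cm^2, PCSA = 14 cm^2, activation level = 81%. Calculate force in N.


F = sigma * PCSA * activation
F = 41 * 14 * 0.81
F = 464.9 N


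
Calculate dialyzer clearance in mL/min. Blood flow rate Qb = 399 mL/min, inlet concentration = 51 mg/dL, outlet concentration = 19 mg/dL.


K = Qb * (Cb_in - Cb_out) / Cb_in
K = 399 * (51 - 19) / 51
K = 250.4 mL/min


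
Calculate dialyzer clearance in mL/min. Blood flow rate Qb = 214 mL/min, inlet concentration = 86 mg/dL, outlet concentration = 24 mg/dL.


K = Qb * (Cb_in - Cb_out) / Cb_in
K = 214 * (86 - 24) / 86
K = 154.3 mL/min


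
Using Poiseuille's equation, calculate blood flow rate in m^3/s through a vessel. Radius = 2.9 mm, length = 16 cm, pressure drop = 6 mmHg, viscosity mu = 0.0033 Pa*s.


Q = pi*r^4*dP / (8*mu*L)
r = 0.0029 m, L = 0.16 m
dP = 6 mmHg = 799.932 Pa
Q = 4.2080e-05 m^3/s


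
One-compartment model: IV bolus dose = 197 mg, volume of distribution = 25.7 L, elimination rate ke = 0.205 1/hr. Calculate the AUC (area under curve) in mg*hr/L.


C0 = Dose/Vd = 197/25.7 = 7.66537 mg/L
AUC = C0/ke = 7.66537/0.205
AUC = 37.39 mg*hr/L


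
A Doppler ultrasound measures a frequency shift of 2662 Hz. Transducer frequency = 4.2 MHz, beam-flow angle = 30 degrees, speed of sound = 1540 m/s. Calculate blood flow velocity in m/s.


v = fd * c / (2 * f0 * cos(theta))
v = 2662 * 1540 / (2 * 4.2000e+06 * cos(30))
v = 0.5635 m/s


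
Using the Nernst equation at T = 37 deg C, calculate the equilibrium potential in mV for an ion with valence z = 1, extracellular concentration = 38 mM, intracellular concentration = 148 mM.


E = (RT/(zF)) * ln(C_out/C_in)
T = 37 + 273.15 = 310.15 K
E = (8.314 * 310.15 / (1 * 96485)) * ln(38/148)
E = -36.34 mV


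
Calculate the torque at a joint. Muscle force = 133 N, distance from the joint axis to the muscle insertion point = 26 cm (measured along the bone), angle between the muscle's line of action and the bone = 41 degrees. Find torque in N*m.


Torque = F * d * sin(theta)   (moment arm = d*sin(theta))
d = 26 cm = 0.26 m
Torque = 133 * 0.26 * sin(41)
Torque = 22.69 N*m


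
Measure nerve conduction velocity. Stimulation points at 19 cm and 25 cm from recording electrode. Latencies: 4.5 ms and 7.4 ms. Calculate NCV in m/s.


Distance = (25 - 19) / 100 = 0.06 m
dt = (7.4 - 4.5) / 1000 = 0.0029 s
NCV = dist / dt = 20.69 m/s


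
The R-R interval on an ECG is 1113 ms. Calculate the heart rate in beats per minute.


HR = 60 / RR_interval(s)
RR = 1113 ms = 1.113 s
HR = 60 / 1.113 = 53.91 bpm


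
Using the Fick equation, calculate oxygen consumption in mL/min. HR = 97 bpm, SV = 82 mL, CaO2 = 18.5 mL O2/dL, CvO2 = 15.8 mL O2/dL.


CO = HR*SV = 97*82/1000 = 7.954 L/min
a-v O2 diff = 18.5 - 15.8 = 2.7 mL/dL
VO2 = CO * (CaO2-CvO2) * 10 dL/L
VO2 = 7.954 * 2.7 * 10
VO2 = 214.8 mL/min


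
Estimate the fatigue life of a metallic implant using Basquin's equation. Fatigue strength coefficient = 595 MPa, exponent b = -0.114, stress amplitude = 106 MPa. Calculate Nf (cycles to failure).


sigma_a = sigma_f' * (2Nf)^b
2Nf = (sigma_a/sigma_f')^(1/b)
2Nf = (106/595)^(1/-0.114)
2Nf = 3732735.3
Nf = 1.8664e+06


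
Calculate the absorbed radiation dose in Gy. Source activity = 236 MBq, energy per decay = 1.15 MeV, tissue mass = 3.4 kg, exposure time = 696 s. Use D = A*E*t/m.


A = 236 MBq = 2.3600e+08 Bq
E = 1.15 MeV = 1.8423e-13 J
D = A*E*t/m = 2.3600e+08*1.8423e-13*696/3.4
D = 0.0089 Gy


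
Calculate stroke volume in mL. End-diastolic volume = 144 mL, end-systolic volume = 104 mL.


SV = EDV - ESV
SV = 144 - 104
SV = 40 mL


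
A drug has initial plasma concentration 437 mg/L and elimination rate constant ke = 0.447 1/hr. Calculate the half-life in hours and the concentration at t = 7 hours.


t_half = ln(2) / ke = 0.693147 / 0.447 = 1.551 hr
C(t) = C0 * exp(-ke*t) = 437 * exp(-0.447*7)
C(7) = 19.12 mg/L


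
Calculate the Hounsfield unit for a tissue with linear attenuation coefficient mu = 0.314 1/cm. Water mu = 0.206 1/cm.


HU = ((mu_tissue - mu_water) / mu_water) * 1000
HU = ((0.314 - 0.206) / 0.206) * 1000
HU = 524.3


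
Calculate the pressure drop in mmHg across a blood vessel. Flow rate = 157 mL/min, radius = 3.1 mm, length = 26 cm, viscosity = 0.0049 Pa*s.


dP = 8*mu*L*Q / (pi*r^4)
Q = 157 mL/min = 2.61667e-06 m^3/s
dP = 91.9204 Pa = 91.9204 / 133.322 mmHg = 0.6895 mmHg


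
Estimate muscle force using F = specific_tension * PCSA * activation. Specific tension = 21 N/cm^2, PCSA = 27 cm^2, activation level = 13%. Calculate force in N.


F = sigma * PCSA * activation
F = 21 * 27 * 0.13
F = 73.71 N


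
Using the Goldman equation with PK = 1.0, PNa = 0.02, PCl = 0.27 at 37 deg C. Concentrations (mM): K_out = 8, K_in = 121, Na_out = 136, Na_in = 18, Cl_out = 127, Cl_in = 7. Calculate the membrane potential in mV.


Vm = (RT/F)*ln((PK*Ko + PNa*Nao + PCl*Cli)/(PK*Ki + PNa*Nai + PCl*Clo))
Numer = 12.61, Denom = 155.65
Vm = -67.16 mV


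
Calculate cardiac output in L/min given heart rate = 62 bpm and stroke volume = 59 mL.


CO = HR * SV
CO = 62 * 59 / 1000
CO = 3.658 L/min


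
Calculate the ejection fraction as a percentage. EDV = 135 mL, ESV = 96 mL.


SV = EDV - ESV = 135 - 96 = 39 mL
EF = SV/EDV * 100 = 39/135 * 100
EF = 28.89%


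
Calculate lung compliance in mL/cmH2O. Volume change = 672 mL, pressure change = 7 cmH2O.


C = dV / dP
C = 672 / 7
C = 96 mL/cmH2O


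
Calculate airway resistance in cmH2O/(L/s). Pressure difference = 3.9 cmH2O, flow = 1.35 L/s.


R = dP / flow
R = 3.9 / 1.35
R = 2.889 cmH2O/(L/s)


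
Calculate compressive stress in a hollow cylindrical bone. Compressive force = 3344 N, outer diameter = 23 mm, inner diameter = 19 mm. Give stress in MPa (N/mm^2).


A = pi*(r_o^2 - r_i^2)
r_o = 11.5 mm, r_i = 9.5 mm
A = 131.947 mm^2
sigma = F/A = 3344 / 131.947
sigma = 25.34 MPa


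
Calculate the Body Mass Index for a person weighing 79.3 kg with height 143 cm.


BMI = weight / height^2
height = 143 cm = 1.43 m
BMI = 79.3 / 1.43^2
BMI = 38.78 kg/m^2


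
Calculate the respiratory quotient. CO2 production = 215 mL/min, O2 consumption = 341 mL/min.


RQ = VCO2 / VO2
RQ = 215 / 341
RQ = 0.6305


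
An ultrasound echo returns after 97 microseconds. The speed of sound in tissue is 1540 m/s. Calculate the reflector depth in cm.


depth = c * t / 2
t = 97 us = 9.7000e-05 s
depth = 1540 * 9.7000e-05 / 2
depth = 0.07469 m = 7.469 cm


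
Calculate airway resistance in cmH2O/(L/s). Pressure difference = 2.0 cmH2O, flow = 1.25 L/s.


R = dP / flow
R = 2.0 / 1.25
R = 1.6 cmH2O/(L/s)


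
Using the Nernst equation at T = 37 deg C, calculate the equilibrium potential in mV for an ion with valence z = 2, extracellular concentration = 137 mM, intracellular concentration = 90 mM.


E = (RT/(zF)) * ln(C_out/C_in)
T = 37 + 273.15 = 310.15 K
E = (8.314 * 310.15 / (2 * 96485)) * ln(137/90)
E = 5.615 mV


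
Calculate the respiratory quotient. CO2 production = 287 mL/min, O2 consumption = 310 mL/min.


RQ = VCO2 / VO2
RQ = 287 / 310
RQ = 0.9258


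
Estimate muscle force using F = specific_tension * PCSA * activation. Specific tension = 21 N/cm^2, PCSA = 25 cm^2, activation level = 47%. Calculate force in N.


F = sigma * PCSA * activation
F = 21 * 25 * 0.47
F = 246.8 N


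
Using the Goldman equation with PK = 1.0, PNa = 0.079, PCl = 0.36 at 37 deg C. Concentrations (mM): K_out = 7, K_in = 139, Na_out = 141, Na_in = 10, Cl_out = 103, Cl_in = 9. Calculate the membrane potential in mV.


Vm = (RT/F)*ln((PK*Ko + PNa*Nao + PCl*Cli)/(PK*Ki + PNa*Nai + PCl*Clo))
Numer = 21.379, Denom = 176.87
Vm = -56.47 mV


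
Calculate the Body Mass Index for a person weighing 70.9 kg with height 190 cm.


BMI = weight / height^2
height = 190 cm = 1.9 m
BMI = 70.9 / 1.9^2
BMI = 19.64 kg/m^2


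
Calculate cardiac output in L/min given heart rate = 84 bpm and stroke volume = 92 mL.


CO = HR * SV
CO = 84 * 92 / 1000
CO = 7.728 L/min


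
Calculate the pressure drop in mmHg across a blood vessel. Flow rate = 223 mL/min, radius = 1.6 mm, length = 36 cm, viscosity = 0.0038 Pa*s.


dP = 8*mu*L*Q / (pi*r^4)
Q = 223 mL/min = 3.71667e-06 m^3/s
dP = 1975.61 Pa = 1975.61 / 133.322 mmHg = 14.82 mmHg


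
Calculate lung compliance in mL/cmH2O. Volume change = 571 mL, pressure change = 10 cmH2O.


C = dV / dP
C = 571 / 10
C = 57.1 mL/cmH2O


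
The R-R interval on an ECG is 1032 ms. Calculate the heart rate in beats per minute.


HR = 60 / RR_interval(s)
RR = 1032 ms = 1.032 s
HR = 60 / 1.032 = 58.14 bpm


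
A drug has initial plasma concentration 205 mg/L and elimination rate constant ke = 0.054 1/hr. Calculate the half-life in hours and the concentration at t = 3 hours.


t_half = ln(2) / ke = 0.693147 / 0.054 = 12.84 hr
C(t) = C0 * exp(-ke*t) = 205 * exp(-0.054*3)
C(3) = 174.3 mg/L


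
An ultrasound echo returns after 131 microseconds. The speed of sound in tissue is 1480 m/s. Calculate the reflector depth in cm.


depth = c * t / 2
t = 131 us = 1.3100e-04 s
depth = 1480 * 1.3100e-04 / 2
depth = 0.09694 m = 9.694 cm


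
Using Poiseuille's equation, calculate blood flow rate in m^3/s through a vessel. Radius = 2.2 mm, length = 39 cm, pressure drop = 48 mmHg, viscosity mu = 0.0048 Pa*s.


Q = pi*r^4*dP / (8*mu*L)
r = 0.0022 m, L = 0.39 m
dP = 48 mmHg = 6399.456 Pa
Q = 3.1448e-05 m^3/s


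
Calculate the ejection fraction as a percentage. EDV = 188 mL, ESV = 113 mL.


SV = EDV - ESV = 188 - 113 = 75 mL
EF = SV/EDV * 100 = 75/188 * 100
EF = 39.89%


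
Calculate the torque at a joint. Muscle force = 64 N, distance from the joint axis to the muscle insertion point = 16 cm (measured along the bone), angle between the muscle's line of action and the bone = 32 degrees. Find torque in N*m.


Torque = F * d * sin(theta)   (moment arm = d*sin(theta))
d = 16 cm = 0.16 m
Torque = 64 * 0.16 * sin(32)
Torque = 5.426 N*m


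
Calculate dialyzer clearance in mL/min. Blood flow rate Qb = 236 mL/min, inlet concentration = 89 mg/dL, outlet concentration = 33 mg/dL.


K = Qb * (Cb_in - Cb_out) / Cb_in
K = 236 * (89 - 33) / 89
K = 148.5 mL/min


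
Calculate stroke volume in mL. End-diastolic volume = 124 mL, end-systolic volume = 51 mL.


SV = EDV - ESV
SV = 124 - 51
SV = 73 mL


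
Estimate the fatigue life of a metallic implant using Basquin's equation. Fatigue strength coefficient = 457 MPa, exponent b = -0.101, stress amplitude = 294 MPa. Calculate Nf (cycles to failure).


sigma_a = sigma_f' * (2Nf)^b
2Nf = (sigma_a/sigma_f')^(1/b)
2Nf = (294/457)^(1/-0.101)
2Nf = 78.835437
Nf = 39.42


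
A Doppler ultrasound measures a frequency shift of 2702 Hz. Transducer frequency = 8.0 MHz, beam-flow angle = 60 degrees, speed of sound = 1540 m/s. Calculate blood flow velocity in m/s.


v = fd * c / (2 * f0 * cos(theta))
v = 2702 * 1540 / (2 * 8.0000e+06 * cos(60))
v = 0.5201 m/s


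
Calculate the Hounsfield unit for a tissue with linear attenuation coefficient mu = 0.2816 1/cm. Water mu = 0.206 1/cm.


HU = ((mu_tissue - mu_water) / mu_water) * 1000
HU = ((0.2816 - 0.206) / 0.206) * 1000
HU = 367


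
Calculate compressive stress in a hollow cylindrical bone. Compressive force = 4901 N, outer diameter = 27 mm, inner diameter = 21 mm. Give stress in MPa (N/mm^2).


A = pi*(r_o^2 - r_i^2)
r_o = 13.5 mm, r_i = 10.5 mm
A = 226.195 mm^2
sigma = F/A = 4901 / 226.195
sigma = 21.67 MPa


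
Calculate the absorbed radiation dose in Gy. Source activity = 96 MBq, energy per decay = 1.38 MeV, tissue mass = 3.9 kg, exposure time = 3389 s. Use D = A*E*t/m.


A = 96 MBq = 9.6000e+07 Bq
E = 1.38 MeV = 2.21076e-13 J
D = A*E*t/m = 9.6000e+07*2.21076e-13*3389/3.9
D = 0.01844 Gy


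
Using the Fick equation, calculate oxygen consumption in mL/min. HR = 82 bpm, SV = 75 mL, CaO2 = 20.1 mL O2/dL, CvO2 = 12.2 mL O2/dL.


CO = HR*SV = 82*75/1000 = 6.15 L/min
a-v O2 diff = 20.1 - 12.2 = 7.9 mL/dL
VO2 = CO * (CaO2-CvO2) * 10 dL/L
VO2 = 6.15 * 7.9 * 10
VO2 = 485.9 mL/min


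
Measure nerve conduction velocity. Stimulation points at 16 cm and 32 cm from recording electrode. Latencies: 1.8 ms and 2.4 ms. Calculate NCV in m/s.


Distance = (32 - 16) / 100 = 0.16 m
dt = (2.4 - 1.8) / 1000 = 6.0000e-04 s
NCV = dist / dt = 266.7 m/s


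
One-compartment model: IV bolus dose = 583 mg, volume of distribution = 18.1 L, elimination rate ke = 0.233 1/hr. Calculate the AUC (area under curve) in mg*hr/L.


C0 = Dose/Vd = 583/18.1 = 32.2099 mg/L
AUC = C0/ke = 32.2099/0.233
AUC = 138.2 mg*hr/L


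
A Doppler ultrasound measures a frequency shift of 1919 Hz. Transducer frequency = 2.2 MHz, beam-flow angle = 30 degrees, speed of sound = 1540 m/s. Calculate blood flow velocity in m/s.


v = fd * c / (2 * f0 * cos(theta))
v = 1919 * 1540 / (2 * 2.2000e+06 * cos(30))
v = 0.7756 m/s


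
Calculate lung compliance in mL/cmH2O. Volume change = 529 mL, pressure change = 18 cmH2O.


C = dV / dP
C = 529 / 18
C = 29.39 mL/cmH2O


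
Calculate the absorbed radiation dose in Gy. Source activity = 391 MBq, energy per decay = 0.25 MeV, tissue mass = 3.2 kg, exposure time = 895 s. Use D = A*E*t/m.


A = 391 MBq = 3.9100e+08 Bq
E = 0.25 MeV = 4.005e-14 J
D = A*E*t/m = 3.9100e+08*4.005e-14*895/3.2
D = 0.00438 Gy


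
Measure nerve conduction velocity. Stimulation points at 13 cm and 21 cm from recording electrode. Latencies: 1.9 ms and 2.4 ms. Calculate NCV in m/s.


Distance = (21 - 13) / 100 = 0.08 m
dt = (2.4 - 1.9) / 1000 = 5.0000e-04 s
NCV = dist / dt = 160 m/s


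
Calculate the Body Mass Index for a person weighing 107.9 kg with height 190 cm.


BMI = weight / height^2
height = 190 cm = 1.9 m
BMI = 107.9 / 1.9^2
BMI = 29.89 kg/m^2


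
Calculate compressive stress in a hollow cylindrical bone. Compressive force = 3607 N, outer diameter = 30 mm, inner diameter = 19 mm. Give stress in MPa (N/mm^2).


A = pi*(r_o^2 - r_i^2)
r_o = 15 mm, r_i = 9.5 mm
A = 423.33 mm^2
sigma = F/A = 3607 / 423.33
sigma = 8.521 MPa


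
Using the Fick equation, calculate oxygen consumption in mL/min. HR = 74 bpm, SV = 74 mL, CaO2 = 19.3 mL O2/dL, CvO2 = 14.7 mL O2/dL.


CO = HR*SV = 74*74/1000 = 5.476 L/min
a-v O2 diff = 19.3 - 14.7 = 4.6 mL/dL
VO2 = CO * (CaO2-CvO2) * 10 dL/L
VO2 = 5.476 * 4.6 * 10
VO2 = 251.9 mL/min


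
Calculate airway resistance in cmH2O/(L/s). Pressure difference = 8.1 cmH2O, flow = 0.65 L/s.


R = dP / flow
R = 8.1 / 0.65
R = 12.46 cmH2O/(L/s)


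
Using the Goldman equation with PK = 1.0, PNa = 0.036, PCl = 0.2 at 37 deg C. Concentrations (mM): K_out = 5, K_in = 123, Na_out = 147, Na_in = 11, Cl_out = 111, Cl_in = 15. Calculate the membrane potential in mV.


Vm = (RT/F)*ln((PK*Ko + PNa*Nao + PCl*Cli)/(PK*Ki + PNa*Nai + PCl*Clo))
Numer = 13.292, Denom = 145.596
Vm = -63.97 mV


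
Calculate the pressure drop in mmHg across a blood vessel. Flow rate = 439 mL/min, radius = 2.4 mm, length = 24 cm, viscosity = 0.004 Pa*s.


dP = 8*mu*L*Q / (pi*r^4)
Q = 439 mL/min = 7.31667e-06 m^3/s
dP = 539.113 Pa = 539.113 / 133.322 mmHg = 4.044 mmHg


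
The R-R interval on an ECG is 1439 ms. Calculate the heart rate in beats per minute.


HR = 60 / RR_interval(s)
RR = 1439 ms = 1.439 s
HR = 60 / 1.439 = 41.7 bpm


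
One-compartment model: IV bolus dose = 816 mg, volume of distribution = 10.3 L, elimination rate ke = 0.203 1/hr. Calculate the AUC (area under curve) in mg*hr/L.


C0 = Dose/Vd = 816/10.3 = 79.2233 mg/L
AUC = C0/ke = 79.2233/0.203
AUC = 390.3 mg*hr/L


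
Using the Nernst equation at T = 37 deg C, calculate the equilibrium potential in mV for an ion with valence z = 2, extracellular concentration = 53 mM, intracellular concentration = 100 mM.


E = (RT/(zF)) * ln(C_out/C_in)
T = 37 + 273.15 = 310.15 K
E = (8.314 * 310.15 / (2 * 96485)) * ln(53/100)
E = -8.484 mV


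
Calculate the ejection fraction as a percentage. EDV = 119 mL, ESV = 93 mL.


SV = EDV - ESV = 119 - 93 = 26 mL
EF = SV/EDV * 100 = 26/119 * 100
EF = 21.85%


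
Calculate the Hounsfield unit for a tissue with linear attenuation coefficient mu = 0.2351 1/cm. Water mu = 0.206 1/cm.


HU = ((mu_tissue - mu_water) / mu_water) * 1000
HU = ((0.2351 - 0.206) / 0.206) * 1000
HU = 141.3


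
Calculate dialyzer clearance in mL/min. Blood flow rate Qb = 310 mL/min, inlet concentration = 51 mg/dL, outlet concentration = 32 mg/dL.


K = Qb * (Cb_in - Cb_out) / Cb_in
K = 310 * (51 - 32) / 51
K = 115.5 mL/min


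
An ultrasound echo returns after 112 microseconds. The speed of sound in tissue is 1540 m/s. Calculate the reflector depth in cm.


depth = c * t / 2
t = 112 us = 1.1200e-04 s
depth = 1540 * 1.1200e-04 / 2
depth = 0.08624 m = 8.624 cm


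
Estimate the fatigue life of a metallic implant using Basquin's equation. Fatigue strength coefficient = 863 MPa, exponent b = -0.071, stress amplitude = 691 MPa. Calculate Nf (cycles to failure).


sigma_a = sigma_f' * (2Nf)^b
2Nf = (sigma_a/sigma_f')^(1/b)
2Nf = (691/863)^(1/-0.071)
2Nf = 22.888439
Nf = 11.44


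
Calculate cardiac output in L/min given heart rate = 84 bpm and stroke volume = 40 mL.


CO = HR * SV
CO = 84 * 40 / 1000
CO = 3.36 L/min


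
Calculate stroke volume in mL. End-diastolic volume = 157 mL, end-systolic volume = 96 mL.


SV = EDV - ESV
SV = 157 - 96
SV = 61 mL


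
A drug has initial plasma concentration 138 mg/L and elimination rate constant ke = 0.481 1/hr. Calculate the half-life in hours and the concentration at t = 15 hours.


t_half = ln(2) / ke = 0.693147 / 0.481 = 1.441 hr
C(t) = C0 * exp(-ke*t) = 138 * exp(-0.481*15)
C(15) = 0.1015 mg/L


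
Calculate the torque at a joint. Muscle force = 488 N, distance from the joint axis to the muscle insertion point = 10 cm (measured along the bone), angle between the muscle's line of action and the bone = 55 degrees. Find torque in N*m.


Torque = F * d * sin(theta)   (moment arm = d*sin(theta))
d = 10 cm = 0.1 m
Torque = 488 * 0.1 * sin(55)
Torque = 39.97 N*m


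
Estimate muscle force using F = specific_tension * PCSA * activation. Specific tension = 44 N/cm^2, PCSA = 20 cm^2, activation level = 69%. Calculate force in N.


F = sigma * PCSA * activation
F = 44 * 20 * 0.69
F = 607.2 N


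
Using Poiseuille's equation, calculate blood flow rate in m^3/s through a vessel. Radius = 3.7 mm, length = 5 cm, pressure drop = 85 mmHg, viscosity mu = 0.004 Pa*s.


Q = pi*r^4*dP / (8*mu*L)
r = 0.0037 m, L = 0.05 m
dP = 85 mmHg = 11332.37 Pa
Q = 0.00417 m^3/s


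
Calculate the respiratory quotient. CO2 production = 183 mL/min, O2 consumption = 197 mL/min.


RQ = VCO2 / VO2
RQ = 183 / 197
RQ = 0.9289


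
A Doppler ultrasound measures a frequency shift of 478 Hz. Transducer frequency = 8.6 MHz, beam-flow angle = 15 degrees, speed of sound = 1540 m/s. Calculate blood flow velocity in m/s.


v = fd * c / (2 * f0 * cos(theta))
v = 478 * 1540 / (2 * 8.6000e+06 * cos(15))
v = 0.04431 m/s


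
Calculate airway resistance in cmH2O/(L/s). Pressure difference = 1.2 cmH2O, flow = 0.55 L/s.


R = dP / flow
R = 1.2 / 0.55
R = 2.182 cmH2O/(L/s)


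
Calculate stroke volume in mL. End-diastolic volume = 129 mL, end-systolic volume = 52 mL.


SV = EDV - ESV
SV = 129 - 52
SV = 77 mL


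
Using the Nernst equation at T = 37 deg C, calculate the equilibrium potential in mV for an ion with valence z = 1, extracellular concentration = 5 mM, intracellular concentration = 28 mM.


E = (RT/(zF)) * ln(C_out/C_in)
T = 37 + 273.15 = 310.15 K
E = (8.314 * 310.15 / (1 * 96485)) * ln(5/28)
E = -46.04 mV


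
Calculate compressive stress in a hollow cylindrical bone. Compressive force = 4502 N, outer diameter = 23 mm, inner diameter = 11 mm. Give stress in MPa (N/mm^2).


A = pi*(r_o^2 - r_i^2)
r_o = 11.5 mm, r_i = 5.5 mm
A = 320.442 mm^2
sigma = F/A = 4502 / 320.442
sigma = 14.05 MPa


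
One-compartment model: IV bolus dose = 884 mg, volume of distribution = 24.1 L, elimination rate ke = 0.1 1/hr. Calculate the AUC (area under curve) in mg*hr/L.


C0 = Dose/Vd = 884/24.1 = 36.6805 mg/L
AUC = C0/ke = 36.6805/0.1
AUC = 366.8 mg*hr/L


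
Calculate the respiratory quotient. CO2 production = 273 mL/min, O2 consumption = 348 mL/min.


RQ = VCO2 / VO2
RQ = 273 / 348
RQ = 0.7845


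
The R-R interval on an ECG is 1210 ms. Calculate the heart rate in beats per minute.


HR = 60 / RR_interval(s)
RR = 1210 ms = 1.21 s
HR = 60 / 1.21 = 49.59 bpm


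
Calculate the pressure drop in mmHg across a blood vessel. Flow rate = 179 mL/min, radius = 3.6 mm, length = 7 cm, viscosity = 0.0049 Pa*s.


dP = 8*mu*L*Q / (pi*r^4)
Q = 179 mL/min = 2.98333e-06 m^3/s
dP = 15.5141 Pa = 15.5141 / 133.322 mmHg = 0.1164 mmHg


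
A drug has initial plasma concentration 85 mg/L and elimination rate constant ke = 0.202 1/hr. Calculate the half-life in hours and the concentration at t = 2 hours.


t_half = ln(2) / ke = 0.693147 / 0.202 = 3.431 hr
C(t) = C0 * exp(-ke*t) = 85 * exp(-0.202*2)
C(2) = 56.75 mg/L


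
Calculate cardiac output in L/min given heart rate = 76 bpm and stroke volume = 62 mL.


CO = HR * SV
CO = 76 * 62 / 1000
CO = 4.712 L/min


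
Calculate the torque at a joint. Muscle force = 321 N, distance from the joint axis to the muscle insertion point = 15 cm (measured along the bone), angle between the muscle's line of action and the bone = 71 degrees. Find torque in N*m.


Torque = F * d * sin(theta)   (moment arm = d*sin(theta))
d = 15 cm = 0.15 m
Torque = 321 * 0.15 * sin(71)
Torque = 45.53 N*m


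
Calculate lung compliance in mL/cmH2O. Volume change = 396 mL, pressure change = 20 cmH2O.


C = dV / dP
C = 396 / 20
C = 19.8 mL/cmH2O


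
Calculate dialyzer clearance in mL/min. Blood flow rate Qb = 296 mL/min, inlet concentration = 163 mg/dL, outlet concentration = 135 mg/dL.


K = Qb * (Cb_in - Cb_out) / Cb_in
K = 296 * (163 - 135) / 163
K = 50.85 mL/min


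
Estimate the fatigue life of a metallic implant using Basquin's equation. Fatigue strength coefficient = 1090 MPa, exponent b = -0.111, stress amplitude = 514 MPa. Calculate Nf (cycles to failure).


sigma_a = sigma_f' * (2Nf)^b
2Nf = (sigma_a/sigma_f')^(1/b)
2Nf = (514/1090)^(1/-0.111)
2Nf = 873.19557
Nf = 436.6


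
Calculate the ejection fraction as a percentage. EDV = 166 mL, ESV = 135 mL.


SV = EDV - ESV = 166 - 135 = 31 mL
EF = SV/EDV * 100 = 31/166 * 100
EF = 18.67%


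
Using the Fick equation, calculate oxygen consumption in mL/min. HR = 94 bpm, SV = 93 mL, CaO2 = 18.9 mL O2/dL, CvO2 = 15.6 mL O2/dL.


CO = HR*SV = 94*93/1000 = 8.742 L/min
a-v O2 diff = 18.9 - 15.6 = 3.3 mL/dL
VO2 = CO * (CaO2-CvO2) * 10 dL/L
VO2 = 8.742 * 3.3 * 10
VO2 = 288.5 mL/min


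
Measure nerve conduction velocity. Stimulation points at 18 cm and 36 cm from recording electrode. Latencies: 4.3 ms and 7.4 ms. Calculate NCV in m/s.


Distance = (36 - 18) / 100 = 0.18 m
dt = (7.4 - 4.3) / 1000 = 0.0031 s
NCV = dist / dt = 58.06 m/s


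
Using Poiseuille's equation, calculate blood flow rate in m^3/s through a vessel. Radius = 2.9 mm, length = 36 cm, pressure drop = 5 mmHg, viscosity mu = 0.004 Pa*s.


Q = pi*r^4*dP / (8*mu*L)
r = 0.0029 m, L = 0.36 m
dP = 5 mmHg = 666.61 Pa
Q = 1.2858e-05 m^3/s


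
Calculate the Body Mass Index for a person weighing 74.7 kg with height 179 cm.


BMI = weight / height^2
height = 179 cm = 1.79 m
BMI = 74.7 / 1.79^2
BMI = 23.31 kg/m^2


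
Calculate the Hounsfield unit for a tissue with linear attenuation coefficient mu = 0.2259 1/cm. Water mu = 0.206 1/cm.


HU = ((mu_tissue - mu_water) / mu_water) * 1000
HU = ((0.2259 - 0.206) / 0.206) * 1000
HU = 96.6


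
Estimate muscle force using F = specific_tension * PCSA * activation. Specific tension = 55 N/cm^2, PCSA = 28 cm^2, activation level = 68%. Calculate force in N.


F = sigma * PCSA * activation
F = 55 * 28 * 0.68
F = 1047 N


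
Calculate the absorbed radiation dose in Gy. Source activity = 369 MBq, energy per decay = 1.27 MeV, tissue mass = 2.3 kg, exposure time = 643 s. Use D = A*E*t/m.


A = 369 MBq = 3.6900e+08 Bq
E = 1.27 MeV = 2.03454e-13 J
D = A*E*t/m = 3.6900e+08*2.03454e-13*643/2.3
D = 0.02099 Gy


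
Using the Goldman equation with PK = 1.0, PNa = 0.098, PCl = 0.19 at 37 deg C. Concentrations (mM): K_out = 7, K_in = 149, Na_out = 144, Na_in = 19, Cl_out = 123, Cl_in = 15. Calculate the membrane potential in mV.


Vm = (RT/F)*ln((PK*Ko + PNa*Nao + PCl*Cli)/(PK*Ki + PNa*Nai + PCl*Clo))
Numer = 23.962, Denom = 174.232
Vm = -53.02 mV


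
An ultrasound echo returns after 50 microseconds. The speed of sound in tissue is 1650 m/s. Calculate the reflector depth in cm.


depth = c * t / 2
t = 50 us = 5.0000e-05 s
depth = 1650 * 5.0000e-05 / 2
depth = 0.04125 m = 4.125 cm


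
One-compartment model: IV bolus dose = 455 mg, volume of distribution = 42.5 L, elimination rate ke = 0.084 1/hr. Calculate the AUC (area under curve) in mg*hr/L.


C0 = Dose/Vd = 455/42.5 = 10.7059 mg/L
AUC = C0/ke = 10.7059/0.084
AUC = 127.5 mg*hr/L


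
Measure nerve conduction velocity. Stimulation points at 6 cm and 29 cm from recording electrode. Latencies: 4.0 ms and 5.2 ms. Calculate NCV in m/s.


Distance = (29 - 6) / 100 = 0.23 m
dt = (5.2 - 4.0) / 1000 = 0.0012 s
NCV = dist / dt = 191.7 m/s


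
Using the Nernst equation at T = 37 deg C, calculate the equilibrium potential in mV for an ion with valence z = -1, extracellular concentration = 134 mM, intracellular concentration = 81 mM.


E = (RT/(zF)) * ln(C_out/C_in)
T = 37 + 273.15 = 310.15 K
E = (8.314 * 310.15 / (-1 * 96485)) * ln(134/81)
E = -13.45 mV


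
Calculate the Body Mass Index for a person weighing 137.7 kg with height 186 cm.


BMI = weight / height^2
height = 186 cm = 1.86 m
BMI = 137.7 / 1.86^2
BMI = 39.8 kg/m^2


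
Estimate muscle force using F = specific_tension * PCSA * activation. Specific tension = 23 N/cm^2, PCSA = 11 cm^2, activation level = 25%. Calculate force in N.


F = sigma * PCSA * activation
F = 23 * 11 * 0.25
F = 63.25 N


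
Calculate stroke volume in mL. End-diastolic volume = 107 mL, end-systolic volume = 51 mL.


SV = EDV - ESV
SV = 107 - 51
SV = 56 mL


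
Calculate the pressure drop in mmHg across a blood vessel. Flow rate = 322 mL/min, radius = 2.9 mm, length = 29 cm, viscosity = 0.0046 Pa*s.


dP = 8*mu*L*Q / (pi*r^4)
Q = 322 mL/min = 5.36667e-06 m^3/s
dP = 257.756 Pa = 257.756 / 133.322 mmHg = 1.933 mmHg


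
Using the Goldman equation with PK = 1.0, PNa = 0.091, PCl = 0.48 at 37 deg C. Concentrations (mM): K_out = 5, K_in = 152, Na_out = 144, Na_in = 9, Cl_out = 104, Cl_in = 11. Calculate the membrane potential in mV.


Vm = (RT/F)*ln((PK*Ko + PNa*Nao + PCl*Cli)/(PK*Ki + PNa*Nai + PCl*Clo))
Numer = 23.384, Denom = 202.739
Vm = -57.72 mV


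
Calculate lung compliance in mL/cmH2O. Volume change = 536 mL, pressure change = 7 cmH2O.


C = dV / dP
C = 536 / 7
C = 76.57 mL/cmH2O


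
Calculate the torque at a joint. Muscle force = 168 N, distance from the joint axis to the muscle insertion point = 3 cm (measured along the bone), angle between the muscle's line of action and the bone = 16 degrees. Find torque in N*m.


Torque = F * d * sin(theta)   (moment arm = d*sin(theta))
d = 3 cm = 0.03 m
Torque = 168 * 0.03 * sin(16)
Torque = 1.389 N*m


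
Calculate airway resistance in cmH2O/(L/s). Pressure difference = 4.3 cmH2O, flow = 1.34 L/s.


R = dP / flow
R = 4.3 / 1.34
R = 3.209 cmH2O/(L/s)


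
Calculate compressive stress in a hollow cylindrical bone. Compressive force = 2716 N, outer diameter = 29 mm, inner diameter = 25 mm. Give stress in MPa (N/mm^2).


A = pi*(r_o^2 - r_i^2)
r_o = 14.5 mm, r_i = 12.5 mm
A = 169.646 mm^2
sigma = F/A = 2716 / 169.646
sigma = 16.01 MPa


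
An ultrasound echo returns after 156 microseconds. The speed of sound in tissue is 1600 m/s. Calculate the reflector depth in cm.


depth = c * t / 2
t = 156 us = 1.5600e-04 s
depth = 1600 * 1.5600e-04 / 2
depth = 0.1248 m = 12.48 cm


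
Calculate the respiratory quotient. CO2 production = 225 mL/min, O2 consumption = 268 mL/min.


RQ = VCO2 / VO2
RQ = 225 / 268
RQ = 0.8396


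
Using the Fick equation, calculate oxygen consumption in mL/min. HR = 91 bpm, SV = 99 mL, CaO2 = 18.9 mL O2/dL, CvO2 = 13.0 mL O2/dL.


CO = HR*SV = 91*99/1000 = 9.009 L/min
a-v O2 diff = 18.9 - 13.0 = 5.9 mL/dL
VO2 = CO * (CaO2-CvO2) * 10 dL/L
VO2 = 9.009 * 5.9 * 10
VO2 = 531.5 mL/min


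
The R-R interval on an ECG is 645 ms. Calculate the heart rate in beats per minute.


HR = 60 / RR_interval(s)
RR = 645 ms = 0.645 s
HR = 60 / 0.645 = 93.02 bpm


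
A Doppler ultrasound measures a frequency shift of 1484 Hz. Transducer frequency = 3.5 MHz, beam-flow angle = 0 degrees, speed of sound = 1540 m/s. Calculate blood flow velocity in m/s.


v = fd * c / (2 * f0 * cos(theta))
v = 1484 * 1540 / (2 * 3.5000e+06 * cos(0))
v = 0.3265 m/s


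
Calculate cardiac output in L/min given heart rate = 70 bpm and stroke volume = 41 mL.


CO = HR * SV
CO = 70 * 41 / 1000
CO = 2.87 L/min


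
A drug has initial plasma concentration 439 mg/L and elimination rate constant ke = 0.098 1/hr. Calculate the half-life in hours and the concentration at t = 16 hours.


t_half = ln(2) / ke = 0.693147 / 0.098 = 7.073 hr
C(t) = C0 * exp(-ke*t) = 439 * exp(-0.098*16)
C(16) = 91.51 mg/L


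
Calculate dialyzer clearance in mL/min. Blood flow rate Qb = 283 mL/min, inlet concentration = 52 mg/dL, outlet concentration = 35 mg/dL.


K = Qb * (Cb_in - Cb_out) / Cb_in
K = 283 * (52 - 35) / 52
K = 92.52 mL/min


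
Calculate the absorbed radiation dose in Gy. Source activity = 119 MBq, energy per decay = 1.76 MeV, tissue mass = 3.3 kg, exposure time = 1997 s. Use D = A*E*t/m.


A = 119 MBq = 1.1900e+08 Bq
E = 1.76 MeV = 2.81952e-13 J
D = A*E*t/m = 1.1900e+08*2.81952e-13*1997/3.3
D = 0.0203 Gy


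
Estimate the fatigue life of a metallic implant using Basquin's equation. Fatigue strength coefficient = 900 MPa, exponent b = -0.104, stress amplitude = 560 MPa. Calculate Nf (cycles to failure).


sigma_a = sigma_f' * (2Nf)^b
2Nf = (sigma_a/sigma_f')^(1/b)
2Nf = (560/900)^(1/-0.104)
2Nf = 95.784029
Nf = 47.89


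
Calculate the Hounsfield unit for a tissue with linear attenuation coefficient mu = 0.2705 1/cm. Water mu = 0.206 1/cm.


HU = ((mu_tissue - mu_water) / mu_water) * 1000
HU = ((0.2705 - 0.206) / 0.206) * 1000
HU = 313.1


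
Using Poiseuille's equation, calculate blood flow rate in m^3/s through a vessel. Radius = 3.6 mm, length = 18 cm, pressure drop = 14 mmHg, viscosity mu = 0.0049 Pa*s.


Q = pi*r^4*dP / (8*mu*L)
r = 0.0036 m, L = 0.18 m
dP = 14 mmHg = 1866.508 Pa
Q = 1.3958e-04 m^3/s


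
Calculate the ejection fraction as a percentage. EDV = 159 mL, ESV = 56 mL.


SV = EDV - ESV = 159 - 56 = 103 mL
EF = SV/EDV * 100 = 103/159 * 100
EF = 64.78%


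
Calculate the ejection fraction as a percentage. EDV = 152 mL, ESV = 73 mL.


SV = EDV - ESV = 152 - 73 = 79 mL
EF = SV/EDV * 100 = 79/152 * 100
EF = 51.97%


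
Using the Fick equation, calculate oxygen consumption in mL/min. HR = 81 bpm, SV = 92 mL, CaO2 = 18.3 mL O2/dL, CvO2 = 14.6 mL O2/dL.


CO = HR*SV = 81*92/1000 = 7.452 L/min
a-v O2 diff = 18.3 - 14.6 = 3.7 mL/dL
VO2 = CO * (CaO2-CvO2) * 10 dL/L
VO2 = 7.452 * 3.7 * 10
VO2 = 275.7 mL/min


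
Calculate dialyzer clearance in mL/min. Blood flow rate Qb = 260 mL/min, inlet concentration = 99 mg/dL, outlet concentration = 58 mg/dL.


K = Qb * (Cb_in - Cb_out) / Cb_in
K = 260 * (99 - 58) / 99
K = 107.7 mL/min


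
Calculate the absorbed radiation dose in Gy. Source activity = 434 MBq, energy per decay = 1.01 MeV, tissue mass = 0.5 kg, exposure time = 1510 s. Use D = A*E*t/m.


A = 434 MBq = 4.3400e+08 Bq
E = 1.01 MeV = 1.61802e-13 J
D = A*E*t/m = 4.3400e+08*1.61802e-13*1510/0.5
D = 0.2121 Gy


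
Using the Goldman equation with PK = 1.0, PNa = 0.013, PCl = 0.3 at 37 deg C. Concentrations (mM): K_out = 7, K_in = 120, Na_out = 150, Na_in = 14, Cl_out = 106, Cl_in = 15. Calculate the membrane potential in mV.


Vm = (RT/F)*ln((PK*Ko + PNa*Nao + PCl*Cli)/(PK*Ki + PNa*Nai + PCl*Clo))
Numer = 13.45, Denom = 151.982
Vm = -64.8 mV


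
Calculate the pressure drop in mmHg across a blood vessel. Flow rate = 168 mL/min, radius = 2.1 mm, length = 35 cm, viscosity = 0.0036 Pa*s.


dP = 8*mu*L*Q / (pi*r^4)
Q = 168 mL/min = 2.8e-06 m^3/s
dP = 461.946 Pa = 461.946 / 133.322 mmHg = 3.465 mmHg


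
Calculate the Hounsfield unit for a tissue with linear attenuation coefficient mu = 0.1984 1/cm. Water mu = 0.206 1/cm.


HU = ((mu_tissue - mu_water) / mu_water) * 1000
HU = ((0.1984 - 0.206) / 0.206) * 1000
HU = -36.89


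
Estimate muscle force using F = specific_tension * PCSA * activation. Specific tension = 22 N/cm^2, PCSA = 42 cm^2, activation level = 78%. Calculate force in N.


F = sigma * PCSA * activation
F = 22 * 42 * 0.78
F = 720.7 N


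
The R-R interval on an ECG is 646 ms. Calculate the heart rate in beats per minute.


HR = 60 / RR_interval(s)
RR = 646 ms = 0.646 s
HR = 60 / 0.646 = 92.88 bpm


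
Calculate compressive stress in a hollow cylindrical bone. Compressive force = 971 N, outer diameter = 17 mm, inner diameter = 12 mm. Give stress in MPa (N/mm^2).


A = pi*(r_o^2 - r_i^2)
r_o = 8.5 mm, r_i = 6 mm
A = 113.883 mm^2
sigma = F/A = 971 / 113.883
sigma = 8.526 MPa


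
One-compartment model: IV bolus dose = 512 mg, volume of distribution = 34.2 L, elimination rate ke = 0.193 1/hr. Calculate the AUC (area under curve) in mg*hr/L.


C0 = Dose/Vd = 512/34.2 = 14.9708 mg/L
AUC = C0/ke = 14.9708/0.193
AUC = 77.57 mg*hr/L


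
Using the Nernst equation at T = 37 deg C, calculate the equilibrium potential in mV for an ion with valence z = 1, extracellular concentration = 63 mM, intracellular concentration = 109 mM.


E = (RT/(zF)) * ln(C_out/C_in)
T = 37 + 273.15 = 310.15 K
E = (8.314 * 310.15 / (1 * 96485)) * ln(63/109)
E = -14.65 mV


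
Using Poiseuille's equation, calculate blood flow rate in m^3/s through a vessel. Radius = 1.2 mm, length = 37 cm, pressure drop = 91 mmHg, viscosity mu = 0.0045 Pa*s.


Q = pi*r^4*dP / (8*mu*L)
r = 0.0012 m, L = 0.37 m
dP = 91 mmHg = 12132.302 Pa
Q = 5.9335e-06 m^3/s
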